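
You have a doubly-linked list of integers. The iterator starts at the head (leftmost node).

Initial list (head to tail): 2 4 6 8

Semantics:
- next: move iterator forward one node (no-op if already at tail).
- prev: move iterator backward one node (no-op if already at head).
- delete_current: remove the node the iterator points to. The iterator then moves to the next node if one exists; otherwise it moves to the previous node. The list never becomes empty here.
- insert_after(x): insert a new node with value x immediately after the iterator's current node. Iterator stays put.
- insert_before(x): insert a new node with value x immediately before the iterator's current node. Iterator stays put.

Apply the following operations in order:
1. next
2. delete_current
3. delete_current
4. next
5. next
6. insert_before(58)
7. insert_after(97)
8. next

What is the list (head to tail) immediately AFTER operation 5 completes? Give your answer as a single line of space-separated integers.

After 1 (next): list=[2, 4, 6, 8] cursor@4
After 2 (delete_current): list=[2, 6, 8] cursor@6
After 3 (delete_current): list=[2, 8] cursor@8
After 4 (next): list=[2, 8] cursor@8
After 5 (next): list=[2, 8] cursor@8

Answer: 2 8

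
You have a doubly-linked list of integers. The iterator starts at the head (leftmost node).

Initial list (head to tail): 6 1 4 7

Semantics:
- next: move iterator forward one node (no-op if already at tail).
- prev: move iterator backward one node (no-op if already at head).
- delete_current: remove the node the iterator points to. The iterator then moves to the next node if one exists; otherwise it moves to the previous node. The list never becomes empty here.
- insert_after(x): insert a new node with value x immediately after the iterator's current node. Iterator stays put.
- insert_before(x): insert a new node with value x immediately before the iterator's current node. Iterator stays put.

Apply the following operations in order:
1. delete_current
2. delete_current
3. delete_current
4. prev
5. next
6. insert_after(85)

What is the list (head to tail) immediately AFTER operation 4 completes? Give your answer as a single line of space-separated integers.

After 1 (delete_current): list=[1, 4, 7] cursor@1
After 2 (delete_current): list=[4, 7] cursor@4
After 3 (delete_current): list=[7] cursor@7
After 4 (prev): list=[7] cursor@7

Answer: 7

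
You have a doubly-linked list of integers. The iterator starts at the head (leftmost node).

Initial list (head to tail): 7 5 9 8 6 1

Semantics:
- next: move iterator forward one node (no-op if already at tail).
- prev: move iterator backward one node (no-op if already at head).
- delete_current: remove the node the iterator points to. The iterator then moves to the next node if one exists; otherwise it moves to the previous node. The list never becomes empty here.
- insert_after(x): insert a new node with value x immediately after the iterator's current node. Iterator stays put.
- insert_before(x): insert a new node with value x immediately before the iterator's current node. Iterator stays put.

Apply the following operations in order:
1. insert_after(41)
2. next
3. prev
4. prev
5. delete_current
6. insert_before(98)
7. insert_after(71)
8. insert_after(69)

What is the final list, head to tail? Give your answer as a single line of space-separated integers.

After 1 (insert_after(41)): list=[7, 41, 5, 9, 8, 6, 1] cursor@7
After 2 (next): list=[7, 41, 5, 9, 8, 6, 1] cursor@41
After 3 (prev): list=[7, 41, 5, 9, 8, 6, 1] cursor@7
After 4 (prev): list=[7, 41, 5, 9, 8, 6, 1] cursor@7
After 5 (delete_current): list=[41, 5, 9, 8, 6, 1] cursor@41
After 6 (insert_before(98)): list=[98, 41, 5, 9, 8, 6, 1] cursor@41
After 7 (insert_after(71)): list=[98, 41, 71, 5, 9, 8, 6, 1] cursor@41
After 8 (insert_after(69)): list=[98, 41, 69, 71, 5, 9, 8, 6, 1] cursor@41

Answer: 98 41 69 71 5 9 8 6 1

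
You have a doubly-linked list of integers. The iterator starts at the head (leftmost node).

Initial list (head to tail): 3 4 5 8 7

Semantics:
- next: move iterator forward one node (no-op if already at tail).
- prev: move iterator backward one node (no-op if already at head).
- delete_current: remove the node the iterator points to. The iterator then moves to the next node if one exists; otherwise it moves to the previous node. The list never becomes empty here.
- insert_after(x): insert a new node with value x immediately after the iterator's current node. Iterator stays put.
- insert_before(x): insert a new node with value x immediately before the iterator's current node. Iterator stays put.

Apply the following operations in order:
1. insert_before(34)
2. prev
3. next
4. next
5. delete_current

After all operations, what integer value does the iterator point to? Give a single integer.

Answer: 5

Derivation:
After 1 (insert_before(34)): list=[34, 3, 4, 5, 8, 7] cursor@3
After 2 (prev): list=[34, 3, 4, 5, 8, 7] cursor@34
After 3 (next): list=[34, 3, 4, 5, 8, 7] cursor@3
After 4 (next): list=[34, 3, 4, 5, 8, 7] cursor@4
After 5 (delete_current): list=[34, 3, 5, 8, 7] cursor@5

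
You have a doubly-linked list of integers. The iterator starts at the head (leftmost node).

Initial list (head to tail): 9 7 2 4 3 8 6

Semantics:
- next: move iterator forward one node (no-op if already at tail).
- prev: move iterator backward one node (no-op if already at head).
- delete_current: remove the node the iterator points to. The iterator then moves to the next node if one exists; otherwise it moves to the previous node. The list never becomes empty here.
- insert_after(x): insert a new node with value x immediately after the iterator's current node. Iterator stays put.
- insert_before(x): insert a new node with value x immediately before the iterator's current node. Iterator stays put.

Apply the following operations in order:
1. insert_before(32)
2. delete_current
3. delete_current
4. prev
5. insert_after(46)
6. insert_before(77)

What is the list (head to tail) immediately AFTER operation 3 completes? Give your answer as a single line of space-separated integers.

After 1 (insert_before(32)): list=[32, 9, 7, 2, 4, 3, 8, 6] cursor@9
After 2 (delete_current): list=[32, 7, 2, 4, 3, 8, 6] cursor@7
After 3 (delete_current): list=[32, 2, 4, 3, 8, 6] cursor@2

Answer: 32 2 4 3 8 6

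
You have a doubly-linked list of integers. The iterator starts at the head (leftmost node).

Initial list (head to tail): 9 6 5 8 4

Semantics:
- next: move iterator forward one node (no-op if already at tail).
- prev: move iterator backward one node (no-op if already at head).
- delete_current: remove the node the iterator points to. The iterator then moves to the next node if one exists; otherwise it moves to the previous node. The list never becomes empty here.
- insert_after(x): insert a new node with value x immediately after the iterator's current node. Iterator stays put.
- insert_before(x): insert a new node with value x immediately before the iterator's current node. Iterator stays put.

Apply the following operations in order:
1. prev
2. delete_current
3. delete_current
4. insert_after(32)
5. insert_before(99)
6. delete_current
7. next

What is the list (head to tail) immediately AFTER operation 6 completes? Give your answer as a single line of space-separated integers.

Answer: 99 32 8 4

Derivation:
After 1 (prev): list=[9, 6, 5, 8, 4] cursor@9
After 2 (delete_current): list=[6, 5, 8, 4] cursor@6
After 3 (delete_current): list=[5, 8, 4] cursor@5
After 4 (insert_after(32)): list=[5, 32, 8, 4] cursor@5
After 5 (insert_before(99)): list=[99, 5, 32, 8, 4] cursor@5
After 6 (delete_current): list=[99, 32, 8, 4] cursor@32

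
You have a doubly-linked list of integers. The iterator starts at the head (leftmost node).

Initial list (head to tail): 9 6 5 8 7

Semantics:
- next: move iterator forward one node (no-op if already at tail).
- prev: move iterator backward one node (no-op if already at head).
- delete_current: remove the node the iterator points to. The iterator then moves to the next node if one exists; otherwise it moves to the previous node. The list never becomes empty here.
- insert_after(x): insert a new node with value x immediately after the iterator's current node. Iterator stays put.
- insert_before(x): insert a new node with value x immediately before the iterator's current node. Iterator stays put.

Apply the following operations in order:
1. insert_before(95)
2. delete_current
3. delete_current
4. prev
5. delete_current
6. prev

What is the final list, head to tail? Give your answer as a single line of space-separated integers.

Answer: 5 8 7

Derivation:
After 1 (insert_before(95)): list=[95, 9, 6, 5, 8, 7] cursor@9
After 2 (delete_current): list=[95, 6, 5, 8, 7] cursor@6
After 3 (delete_current): list=[95, 5, 8, 7] cursor@5
After 4 (prev): list=[95, 5, 8, 7] cursor@95
After 5 (delete_current): list=[5, 8, 7] cursor@5
After 6 (prev): list=[5, 8, 7] cursor@5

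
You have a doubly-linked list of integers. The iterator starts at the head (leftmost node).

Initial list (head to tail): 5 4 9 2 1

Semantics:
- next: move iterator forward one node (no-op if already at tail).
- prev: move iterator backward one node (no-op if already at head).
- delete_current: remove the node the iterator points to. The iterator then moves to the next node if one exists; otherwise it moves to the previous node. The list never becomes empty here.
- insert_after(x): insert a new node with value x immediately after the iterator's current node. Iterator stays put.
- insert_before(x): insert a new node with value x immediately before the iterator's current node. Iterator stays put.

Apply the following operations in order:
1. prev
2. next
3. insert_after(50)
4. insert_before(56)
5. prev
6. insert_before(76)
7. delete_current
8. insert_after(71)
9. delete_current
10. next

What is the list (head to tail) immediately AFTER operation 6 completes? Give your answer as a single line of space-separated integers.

Answer: 5 76 56 4 50 9 2 1

Derivation:
After 1 (prev): list=[5, 4, 9, 2, 1] cursor@5
After 2 (next): list=[5, 4, 9, 2, 1] cursor@4
After 3 (insert_after(50)): list=[5, 4, 50, 9, 2, 1] cursor@4
After 4 (insert_before(56)): list=[5, 56, 4, 50, 9, 2, 1] cursor@4
After 5 (prev): list=[5, 56, 4, 50, 9, 2, 1] cursor@56
After 6 (insert_before(76)): list=[5, 76, 56, 4, 50, 9, 2, 1] cursor@56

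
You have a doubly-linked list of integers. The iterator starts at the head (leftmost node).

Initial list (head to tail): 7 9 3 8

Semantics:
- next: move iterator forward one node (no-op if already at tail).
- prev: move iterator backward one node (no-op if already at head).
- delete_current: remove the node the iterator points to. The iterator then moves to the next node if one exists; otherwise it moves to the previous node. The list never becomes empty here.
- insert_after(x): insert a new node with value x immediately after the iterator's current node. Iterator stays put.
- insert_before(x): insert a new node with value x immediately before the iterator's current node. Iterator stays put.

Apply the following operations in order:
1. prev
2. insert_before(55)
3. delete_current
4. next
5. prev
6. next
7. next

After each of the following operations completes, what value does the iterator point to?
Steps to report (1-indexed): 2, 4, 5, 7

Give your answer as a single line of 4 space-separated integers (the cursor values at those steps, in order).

After 1 (prev): list=[7, 9, 3, 8] cursor@7
After 2 (insert_before(55)): list=[55, 7, 9, 3, 8] cursor@7
After 3 (delete_current): list=[55, 9, 3, 8] cursor@9
After 4 (next): list=[55, 9, 3, 8] cursor@3
After 5 (prev): list=[55, 9, 3, 8] cursor@9
After 6 (next): list=[55, 9, 3, 8] cursor@3
After 7 (next): list=[55, 9, 3, 8] cursor@8

Answer: 7 3 9 8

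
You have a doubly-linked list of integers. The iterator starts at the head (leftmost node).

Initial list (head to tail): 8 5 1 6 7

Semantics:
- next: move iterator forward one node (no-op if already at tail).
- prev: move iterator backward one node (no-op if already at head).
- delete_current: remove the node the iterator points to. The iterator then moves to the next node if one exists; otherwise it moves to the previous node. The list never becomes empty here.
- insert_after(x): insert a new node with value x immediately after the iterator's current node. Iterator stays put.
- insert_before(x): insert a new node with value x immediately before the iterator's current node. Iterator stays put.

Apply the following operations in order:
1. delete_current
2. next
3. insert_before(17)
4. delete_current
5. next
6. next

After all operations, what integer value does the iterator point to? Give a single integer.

Answer: 7

Derivation:
After 1 (delete_current): list=[5, 1, 6, 7] cursor@5
After 2 (next): list=[5, 1, 6, 7] cursor@1
After 3 (insert_before(17)): list=[5, 17, 1, 6, 7] cursor@1
After 4 (delete_current): list=[5, 17, 6, 7] cursor@6
After 5 (next): list=[5, 17, 6, 7] cursor@7
After 6 (next): list=[5, 17, 6, 7] cursor@7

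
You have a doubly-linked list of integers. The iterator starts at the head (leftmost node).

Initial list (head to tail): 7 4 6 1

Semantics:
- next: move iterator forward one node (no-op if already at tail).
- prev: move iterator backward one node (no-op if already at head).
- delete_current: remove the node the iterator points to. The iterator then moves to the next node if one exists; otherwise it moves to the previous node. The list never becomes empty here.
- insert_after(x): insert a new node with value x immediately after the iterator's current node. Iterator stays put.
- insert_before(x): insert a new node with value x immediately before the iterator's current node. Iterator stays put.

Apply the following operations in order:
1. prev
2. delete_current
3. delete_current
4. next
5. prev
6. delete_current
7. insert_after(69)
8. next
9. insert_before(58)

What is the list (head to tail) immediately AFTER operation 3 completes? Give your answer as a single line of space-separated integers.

After 1 (prev): list=[7, 4, 6, 1] cursor@7
After 2 (delete_current): list=[4, 6, 1] cursor@4
After 3 (delete_current): list=[6, 1] cursor@6

Answer: 6 1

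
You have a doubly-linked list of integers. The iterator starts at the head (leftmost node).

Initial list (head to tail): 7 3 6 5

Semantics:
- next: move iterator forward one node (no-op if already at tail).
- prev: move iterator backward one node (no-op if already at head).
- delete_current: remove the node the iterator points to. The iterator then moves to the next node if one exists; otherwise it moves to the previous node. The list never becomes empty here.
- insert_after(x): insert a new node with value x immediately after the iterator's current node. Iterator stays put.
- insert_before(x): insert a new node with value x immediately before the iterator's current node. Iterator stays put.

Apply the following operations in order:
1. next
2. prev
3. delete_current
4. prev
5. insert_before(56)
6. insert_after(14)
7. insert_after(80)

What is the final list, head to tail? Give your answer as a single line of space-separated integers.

After 1 (next): list=[7, 3, 6, 5] cursor@3
After 2 (prev): list=[7, 3, 6, 5] cursor@7
After 3 (delete_current): list=[3, 6, 5] cursor@3
After 4 (prev): list=[3, 6, 5] cursor@3
After 5 (insert_before(56)): list=[56, 3, 6, 5] cursor@3
After 6 (insert_after(14)): list=[56, 3, 14, 6, 5] cursor@3
After 7 (insert_after(80)): list=[56, 3, 80, 14, 6, 5] cursor@3

Answer: 56 3 80 14 6 5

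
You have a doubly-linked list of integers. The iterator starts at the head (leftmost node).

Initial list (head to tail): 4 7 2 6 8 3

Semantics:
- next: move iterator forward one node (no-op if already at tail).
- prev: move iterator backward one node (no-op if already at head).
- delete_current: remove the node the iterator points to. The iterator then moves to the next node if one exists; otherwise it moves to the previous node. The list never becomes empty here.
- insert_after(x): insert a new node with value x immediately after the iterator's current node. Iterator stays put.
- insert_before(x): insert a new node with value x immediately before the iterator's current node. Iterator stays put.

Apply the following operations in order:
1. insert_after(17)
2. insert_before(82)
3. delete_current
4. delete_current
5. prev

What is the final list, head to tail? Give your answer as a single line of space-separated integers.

Answer: 82 7 2 6 8 3

Derivation:
After 1 (insert_after(17)): list=[4, 17, 7, 2, 6, 8, 3] cursor@4
After 2 (insert_before(82)): list=[82, 4, 17, 7, 2, 6, 8, 3] cursor@4
After 3 (delete_current): list=[82, 17, 7, 2, 6, 8, 3] cursor@17
After 4 (delete_current): list=[82, 7, 2, 6, 8, 3] cursor@7
After 5 (prev): list=[82, 7, 2, 6, 8, 3] cursor@82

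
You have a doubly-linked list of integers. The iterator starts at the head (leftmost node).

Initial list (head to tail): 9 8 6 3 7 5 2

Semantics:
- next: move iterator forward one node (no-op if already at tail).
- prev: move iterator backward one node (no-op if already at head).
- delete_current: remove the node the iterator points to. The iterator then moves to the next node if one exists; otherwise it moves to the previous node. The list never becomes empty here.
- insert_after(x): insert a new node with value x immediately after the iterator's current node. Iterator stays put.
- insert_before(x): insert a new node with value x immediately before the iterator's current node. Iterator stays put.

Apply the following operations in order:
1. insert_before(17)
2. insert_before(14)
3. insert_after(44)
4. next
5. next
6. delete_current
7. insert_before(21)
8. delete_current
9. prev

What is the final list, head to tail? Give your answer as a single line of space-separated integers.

After 1 (insert_before(17)): list=[17, 9, 8, 6, 3, 7, 5, 2] cursor@9
After 2 (insert_before(14)): list=[17, 14, 9, 8, 6, 3, 7, 5, 2] cursor@9
After 3 (insert_after(44)): list=[17, 14, 9, 44, 8, 6, 3, 7, 5, 2] cursor@9
After 4 (next): list=[17, 14, 9, 44, 8, 6, 3, 7, 5, 2] cursor@44
After 5 (next): list=[17, 14, 9, 44, 8, 6, 3, 7, 5, 2] cursor@8
After 6 (delete_current): list=[17, 14, 9, 44, 6, 3, 7, 5, 2] cursor@6
After 7 (insert_before(21)): list=[17, 14, 9, 44, 21, 6, 3, 7, 5, 2] cursor@6
After 8 (delete_current): list=[17, 14, 9, 44, 21, 3, 7, 5, 2] cursor@3
After 9 (prev): list=[17, 14, 9, 44, 21, 3, 7, 5, 2] cursor@21

Answer: 17 14 9 44 21 3 7 5 2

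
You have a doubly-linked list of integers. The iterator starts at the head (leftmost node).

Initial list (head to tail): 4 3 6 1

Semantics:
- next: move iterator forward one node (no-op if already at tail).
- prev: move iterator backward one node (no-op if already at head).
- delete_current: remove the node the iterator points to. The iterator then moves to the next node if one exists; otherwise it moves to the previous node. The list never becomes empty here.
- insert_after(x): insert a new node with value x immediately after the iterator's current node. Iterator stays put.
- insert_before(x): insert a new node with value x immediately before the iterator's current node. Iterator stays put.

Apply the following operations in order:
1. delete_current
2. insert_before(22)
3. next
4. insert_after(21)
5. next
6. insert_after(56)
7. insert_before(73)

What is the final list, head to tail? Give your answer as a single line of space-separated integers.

After 1 (delete_current): list=[3, 6, 1] cursor@3
After 2 (insert_before(22)): list=[22, 3, 6, 1] cursor@3
After 3 (next): list=[22, 3, 6, 1] cursor@6
After 4 (insert_after(21)): list=[22, 3, 6, 21, 1] cursor@6
After 5 (next): list=[22, 3, 6, 21, 1] cursor@21
After 6 (insert_after(56)): list=[22, 3, 6, 21, 56, 1] cursor@21
After 7 (insert_before(73)): list=[22, 3, 6, 73, 21, 56, 1] cursor@21

Answer: 22 3 6 73 21 56 1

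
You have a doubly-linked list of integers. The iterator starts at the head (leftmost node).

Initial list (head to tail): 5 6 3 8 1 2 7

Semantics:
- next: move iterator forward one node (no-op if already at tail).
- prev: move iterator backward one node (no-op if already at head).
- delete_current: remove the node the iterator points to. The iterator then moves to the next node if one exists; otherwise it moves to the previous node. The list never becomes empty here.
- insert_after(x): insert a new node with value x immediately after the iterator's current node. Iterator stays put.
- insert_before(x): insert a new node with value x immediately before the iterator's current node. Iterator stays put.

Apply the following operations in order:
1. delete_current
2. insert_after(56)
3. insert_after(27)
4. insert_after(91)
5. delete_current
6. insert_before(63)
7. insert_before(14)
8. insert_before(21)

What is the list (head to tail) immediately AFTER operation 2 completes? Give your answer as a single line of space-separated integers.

After 1 (delete_current): list=[6, 3, 8, 1, 2, 7] cursor@6
After 2 (insert_after(56)): list=[6, 56, 3, 8, 1, 2, 7] cursor@6

Answer: 6 56 3 8 1 2 7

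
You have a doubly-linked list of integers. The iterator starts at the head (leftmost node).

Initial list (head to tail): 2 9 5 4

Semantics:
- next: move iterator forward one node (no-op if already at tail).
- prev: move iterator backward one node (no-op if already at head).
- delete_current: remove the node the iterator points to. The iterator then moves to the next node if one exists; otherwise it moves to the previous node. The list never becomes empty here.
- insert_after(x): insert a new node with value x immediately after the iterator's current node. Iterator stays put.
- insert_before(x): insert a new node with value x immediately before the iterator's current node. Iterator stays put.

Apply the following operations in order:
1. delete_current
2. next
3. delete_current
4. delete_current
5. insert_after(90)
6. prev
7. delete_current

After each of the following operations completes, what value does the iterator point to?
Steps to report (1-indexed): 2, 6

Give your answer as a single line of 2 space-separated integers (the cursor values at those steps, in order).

After 1 (delete_current): list=[9, 5, 4] cursor@9
After 2 (next): list=[9, 5, 4] cursor@5
After 3 (delete_current): list=[9, 4] cursor@4
After 4 (delete_current): list=[9] cursor@9
After 5 (insert_after(90)): list=[9, 90] cursor@9
After 6 (prev): list=[9, 90] cursor@9
After 7 (delete_current): list=[90] cursor@90

Answer: 5 9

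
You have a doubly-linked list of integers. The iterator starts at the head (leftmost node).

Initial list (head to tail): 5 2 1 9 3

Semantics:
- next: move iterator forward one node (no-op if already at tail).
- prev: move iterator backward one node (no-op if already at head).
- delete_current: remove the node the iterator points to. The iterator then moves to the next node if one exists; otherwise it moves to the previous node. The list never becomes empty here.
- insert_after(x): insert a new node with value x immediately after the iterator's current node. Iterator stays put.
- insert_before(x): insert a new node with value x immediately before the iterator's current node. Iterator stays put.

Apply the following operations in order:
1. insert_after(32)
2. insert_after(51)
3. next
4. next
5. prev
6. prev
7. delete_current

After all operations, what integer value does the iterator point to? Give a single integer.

Answer: 51

Derivation:
After 1 (insert_after(32)): list=[5, 32, 2, 1, 9, 3] cursor@5
After 2 (insert_after(51)): list=[5, 51, 32, 2, 1, 9, 3] cursor@5
After 3 (next): list=[5, 51, 32, 2, 1, 9, 3] cursor@51
After 4 (next): list=[5, 51, 32, 2, 1, 9, 3] cursor@32
After 5 (prev): list=[5, 51, 32, 2, 1, 9, 3] cursor@51
After 6 (prev): list=[5, 51, 32, 2, 1, 9, 3] cursor@5
After 7 (delete_current): list=[51, 32, 2, 1, 9, 3] cursor@51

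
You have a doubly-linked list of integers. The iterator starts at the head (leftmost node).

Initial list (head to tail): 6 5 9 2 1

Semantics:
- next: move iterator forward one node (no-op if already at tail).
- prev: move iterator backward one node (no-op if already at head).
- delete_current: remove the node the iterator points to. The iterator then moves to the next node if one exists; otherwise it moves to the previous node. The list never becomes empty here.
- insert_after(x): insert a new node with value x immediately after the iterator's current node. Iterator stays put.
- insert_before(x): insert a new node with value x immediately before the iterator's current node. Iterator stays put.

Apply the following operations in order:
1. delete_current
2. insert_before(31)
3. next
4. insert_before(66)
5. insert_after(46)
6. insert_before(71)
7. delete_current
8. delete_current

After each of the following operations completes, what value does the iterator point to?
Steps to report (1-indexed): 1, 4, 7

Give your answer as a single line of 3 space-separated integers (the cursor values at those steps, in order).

After 1 (delete_current): list=[5, 9, 2, 1] cursor@5
After 2 (insert_before(31)): list=[31, 5, 9, 2, 1] cursor@5
After 3 (next): list=[31, 5, 9, 2, 1] cursor@9
After 4 (insert_before(66)): list=[31, 5, 66, 9, 2, 1] cursor@9
After 5 (insert_after(46)): list=[31, 5, 66, 9, 46, 2, 1] cursor@9
After 6 (insert_before(71)): list=[31, 5, 66, 71, 9, 46, 2, 1] cursor@9
After 7 (delete_current): list=[31, 5, 66, 71, 46, 2, 1] cursor@46
After 8 (delete_current): list=[31, 5, 66, 71, 2, 1] cursor@2

Answer: 5 9 46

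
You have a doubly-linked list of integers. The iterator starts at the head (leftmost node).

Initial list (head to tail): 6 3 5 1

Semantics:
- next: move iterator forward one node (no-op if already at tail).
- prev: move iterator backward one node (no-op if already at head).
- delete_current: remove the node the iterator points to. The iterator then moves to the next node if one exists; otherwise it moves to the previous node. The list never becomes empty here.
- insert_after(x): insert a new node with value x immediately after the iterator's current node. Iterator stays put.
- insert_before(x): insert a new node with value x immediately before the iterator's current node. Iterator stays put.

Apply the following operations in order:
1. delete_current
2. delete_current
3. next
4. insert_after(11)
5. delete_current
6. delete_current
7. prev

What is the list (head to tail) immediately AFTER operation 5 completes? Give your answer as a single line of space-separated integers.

Answer: 5 11

Derivation:
After 1 (delete_current): list=[3, 5, 1] cursor@3
After 2 (delete_current): list=[5, 1] cursor@5
After 3 (next): list=[5, 1] cursor@1
After 4 (insert_after(11)): list=[5, 1, 11] cursor@1
After 5 (delete_current): list=[5, 11] cursor@11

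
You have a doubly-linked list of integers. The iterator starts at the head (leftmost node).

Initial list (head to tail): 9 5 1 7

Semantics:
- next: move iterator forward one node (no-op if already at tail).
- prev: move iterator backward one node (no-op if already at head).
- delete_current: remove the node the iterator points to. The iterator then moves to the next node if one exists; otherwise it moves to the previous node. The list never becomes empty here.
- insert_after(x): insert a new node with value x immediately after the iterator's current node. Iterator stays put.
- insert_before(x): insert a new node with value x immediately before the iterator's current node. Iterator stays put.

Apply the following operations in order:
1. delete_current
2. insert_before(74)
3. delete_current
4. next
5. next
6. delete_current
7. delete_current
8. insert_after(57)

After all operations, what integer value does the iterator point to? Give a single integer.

Answer: 74

Derivation:
After 1 (delete_current): list=[5, 1, 7] cursor@5
After 2 (insert_before(74)): list=[74, 5, 1, 7] cursor@5
After 3 (delete_current): list=[74, 1, 7] cursor@1
After 4 (next): list=[74, 1, 7] cursor@7
After 5 (next): list=[74, 1, 7] cursor@7
After 6 (delete_current): list=[74, 1] cursor@1
After 7 (delete_current): list=[74] cursor@74
After 8 (insert_after(57)): list=[74, 57] cursor@74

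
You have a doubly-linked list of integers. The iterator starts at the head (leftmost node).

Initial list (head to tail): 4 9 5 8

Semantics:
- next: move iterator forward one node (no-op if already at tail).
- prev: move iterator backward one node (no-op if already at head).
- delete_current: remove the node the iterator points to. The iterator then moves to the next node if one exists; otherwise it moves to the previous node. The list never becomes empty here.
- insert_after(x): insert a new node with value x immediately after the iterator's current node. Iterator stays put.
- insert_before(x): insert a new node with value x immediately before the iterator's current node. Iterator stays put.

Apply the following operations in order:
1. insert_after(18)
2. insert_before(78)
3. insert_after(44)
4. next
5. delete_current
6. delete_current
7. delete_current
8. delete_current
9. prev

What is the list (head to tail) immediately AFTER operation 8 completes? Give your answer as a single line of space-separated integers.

After 1 (insert_after(18)): list=[4, 18, 9, 5, 8] cursor@4
After 2 (insert_before(78)): list=[78, 4, 18, 9, 5, 8] cursor@4
After 3 (insert_after(44)): list=[78, 4, 44, 18, 9, 5, 8] cursor@4
After 4 (next): list=[78, 4, 44, 18, 9, 5, 8] cursor@44
After 5 (delete_current): list=[78, 4, 18, 9, 5, 8] cursor@18
After 6 (delete_current): list=[78, 4, 9, 5, 8] cursor@9
After 7 (delete_current): list=[78, 4, 5, 8] cursor@5
After 8 (delete_current): list=[78, 4, 8] cursor@8

Answer: 78 4 8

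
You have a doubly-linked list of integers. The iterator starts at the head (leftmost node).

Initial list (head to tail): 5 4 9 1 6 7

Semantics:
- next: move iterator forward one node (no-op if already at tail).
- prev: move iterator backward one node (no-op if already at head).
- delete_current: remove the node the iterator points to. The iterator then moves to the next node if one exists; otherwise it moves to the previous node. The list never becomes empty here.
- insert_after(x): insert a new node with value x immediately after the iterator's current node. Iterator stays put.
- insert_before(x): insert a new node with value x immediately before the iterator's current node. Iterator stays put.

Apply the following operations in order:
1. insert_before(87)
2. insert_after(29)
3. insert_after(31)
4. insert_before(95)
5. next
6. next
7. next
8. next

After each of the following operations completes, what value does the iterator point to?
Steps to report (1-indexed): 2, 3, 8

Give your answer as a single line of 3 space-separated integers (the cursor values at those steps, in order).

Answer: 5 5 9

Derivation:
After 1 (insert_before(87)): list=[87, 5, 4, 9, 1, 6, 7] cursor@5
After 2 (insert_after(29)): list=[87, 5, 29, 4, 9, 1, 6, 7] cursor@5
After 3 (insert_after(31)): list=[87, 5, 31, 29, 4, 9, 1, 6, 7] cursor@5
After 4 (insert_before(95)): list=[87, 95, 5, 31, 29, 4, 9, 1, 6, 7] cursor@5
After 5 (next): list=[87, 95, 5, 31, 29, 4, 9, 1, 6, 7] cursor@31
After 6 (next): list=[87, 95, 5, 31, 29, 4, 9, 1, 6, 7] cursor@29
After 7 (next): list=[87, 95, 5, 31, 29, 4, 9, 1, 6, 7] cursor@4
After 8 (next): list=[87, 95, 5, 31, 29, 4, 9, 1, 6, 7] cursor@9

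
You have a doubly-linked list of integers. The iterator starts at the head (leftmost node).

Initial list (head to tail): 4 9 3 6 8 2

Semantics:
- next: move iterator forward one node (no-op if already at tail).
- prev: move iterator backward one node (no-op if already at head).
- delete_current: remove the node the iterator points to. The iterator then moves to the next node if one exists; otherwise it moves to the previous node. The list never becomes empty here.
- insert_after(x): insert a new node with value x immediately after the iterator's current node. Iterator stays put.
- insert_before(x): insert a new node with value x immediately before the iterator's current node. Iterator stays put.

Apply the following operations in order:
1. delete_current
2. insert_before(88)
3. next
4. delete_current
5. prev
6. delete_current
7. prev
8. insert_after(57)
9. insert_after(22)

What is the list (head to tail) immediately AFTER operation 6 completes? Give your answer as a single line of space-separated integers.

After 1 (delete_current): list=[9, 3, 6, 8, 2] cursor@9
After 2 (insert_before(88)): list=[88, 9, 3, 6, 8, 2] cursor@9
After 3 (next): list=[88, 9, 3, 6, 8, 2] cursor@3
After 4 (delete_current): list=[88, 9, 6, 8, 2] cursor@6
After 5 (prev): list=[88, 9, 6, 8, 2] cursor@9
After 6 (delete_current): list=[88, 6, 8, 2] cursor@6

Answer: 88 6 8 2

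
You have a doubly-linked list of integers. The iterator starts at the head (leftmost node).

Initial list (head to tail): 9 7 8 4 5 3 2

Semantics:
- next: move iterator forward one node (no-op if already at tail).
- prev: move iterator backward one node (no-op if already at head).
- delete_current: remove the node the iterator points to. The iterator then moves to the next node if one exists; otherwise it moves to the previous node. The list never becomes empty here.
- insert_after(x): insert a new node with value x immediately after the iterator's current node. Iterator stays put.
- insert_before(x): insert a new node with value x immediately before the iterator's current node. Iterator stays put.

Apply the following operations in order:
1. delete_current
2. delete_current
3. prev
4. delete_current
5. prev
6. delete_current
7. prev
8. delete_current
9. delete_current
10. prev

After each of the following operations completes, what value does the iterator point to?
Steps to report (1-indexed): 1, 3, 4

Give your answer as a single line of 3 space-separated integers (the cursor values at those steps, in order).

After 1 (delete_current): list=[7, 8, 4, 5, 3, 2] cursor@7
After 2 (delete_current): list=[8, 4, 5, 3, 2] cursor@8
After 3 (prev): list=[8, 4, 5, 3, 2] cursor@8
After 4 (delete_current): list=[4, 5, 3, 2] cursor@4
After 5 (prev): list=[4, 5, 3, 2] cursor@4
After 6 (delete_current): list=[5, 3, 2] cursor@5
After 7 (prev): list=[5, 3, 2] cursor@5
After 8 (delete_current): list=[3, 2] cursor@3
After 9 (delete_current): list=[2] cursor@2
After 10 (prev): list=[2] cursor@2

Answer: 7 8 4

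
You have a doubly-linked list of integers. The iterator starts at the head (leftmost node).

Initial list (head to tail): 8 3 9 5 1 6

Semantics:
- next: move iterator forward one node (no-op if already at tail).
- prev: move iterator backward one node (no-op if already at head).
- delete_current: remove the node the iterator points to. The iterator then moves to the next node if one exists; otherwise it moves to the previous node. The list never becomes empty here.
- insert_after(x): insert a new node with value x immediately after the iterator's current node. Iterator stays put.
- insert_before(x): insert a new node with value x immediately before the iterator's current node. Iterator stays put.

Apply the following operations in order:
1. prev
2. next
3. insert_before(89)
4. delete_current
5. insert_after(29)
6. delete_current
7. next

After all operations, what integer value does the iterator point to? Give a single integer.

Answer: 5

Derivation:
After 1 (prev): list=[8, 3, 9, 5, 1, 6] cursor@8
After 2 (next): list=[8, 3, 9, 5, 1, 6] cursor@3
After 3 (insert_before(89)): list=[8, 89, 3, 9, 5, 1, 6] cursor@3
After 4 (delete_current): list=[8, 89, 9, 5, 1, 6] cursor@9
After 5 (insert_after(29)): list=[8, 89, 9, 29, 5, 1, 6] cursor@9
After 6 (delete_current): list=[8, 89, 29, 5, 1, 6] cursor@29
After 7 (next): list=[8, 89, 29, 5, 1, 6] cursor@5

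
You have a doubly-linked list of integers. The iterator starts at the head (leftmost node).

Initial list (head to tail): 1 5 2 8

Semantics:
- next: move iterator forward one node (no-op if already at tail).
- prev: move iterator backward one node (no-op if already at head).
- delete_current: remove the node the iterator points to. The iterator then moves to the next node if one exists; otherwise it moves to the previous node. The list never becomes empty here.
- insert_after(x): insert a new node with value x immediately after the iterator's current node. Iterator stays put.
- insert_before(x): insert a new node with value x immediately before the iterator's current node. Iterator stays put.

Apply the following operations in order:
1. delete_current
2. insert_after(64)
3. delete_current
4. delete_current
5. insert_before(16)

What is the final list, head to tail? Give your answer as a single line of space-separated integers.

After 1 (delete_current): list=[5, 2, 8] cursor@5
After 2 (insert_after(64)): list=[5, 64, 2, 8] cursor@5
After 3 (delete_current): list=[64, 2, 8] cursor@64
After 4 (delete_current): list=[2, 8] cursor@2
After 5 (insert_before(16)): list=[16, 2, 8] cursor@2

Answer: 16 2 8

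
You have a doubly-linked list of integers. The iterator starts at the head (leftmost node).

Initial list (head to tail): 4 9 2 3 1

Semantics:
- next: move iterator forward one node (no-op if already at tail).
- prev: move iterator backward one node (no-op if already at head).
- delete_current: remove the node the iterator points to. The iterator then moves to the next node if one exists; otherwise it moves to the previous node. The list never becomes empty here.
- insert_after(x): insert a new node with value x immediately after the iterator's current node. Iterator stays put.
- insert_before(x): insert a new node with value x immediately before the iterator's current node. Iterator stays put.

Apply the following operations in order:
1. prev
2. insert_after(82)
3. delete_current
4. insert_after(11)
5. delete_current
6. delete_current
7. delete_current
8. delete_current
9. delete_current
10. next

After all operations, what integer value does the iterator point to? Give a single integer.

After 1 (prev): list=[4, 9, 2, 3, 1] cursor@4
After 2 (insert_after(82)): list=[4, 82, 9, 2, 3, 1] cursor@4
After 3 (delete_current): list=[82, 9, 2, 3, 1] cursor@82
After 4 (insert_after(11)): list=[82, 11, 9, 2, 3, 1] cursor@82
After 5 (delete_current): list=[11, 9, 2, 3, 1] cursor@11
After 6 (delete_current): list=[9, 2, 3, 1] cursor@9
After 7 (delete_current): list=[2, 3, 1] cursor@2
After 8 (delete_current): list=[3, 1] cursor@3
After 9 (delete_current): list=[1] cursor@1
After 10 (next): list=[1] cursor@1

Answer: 1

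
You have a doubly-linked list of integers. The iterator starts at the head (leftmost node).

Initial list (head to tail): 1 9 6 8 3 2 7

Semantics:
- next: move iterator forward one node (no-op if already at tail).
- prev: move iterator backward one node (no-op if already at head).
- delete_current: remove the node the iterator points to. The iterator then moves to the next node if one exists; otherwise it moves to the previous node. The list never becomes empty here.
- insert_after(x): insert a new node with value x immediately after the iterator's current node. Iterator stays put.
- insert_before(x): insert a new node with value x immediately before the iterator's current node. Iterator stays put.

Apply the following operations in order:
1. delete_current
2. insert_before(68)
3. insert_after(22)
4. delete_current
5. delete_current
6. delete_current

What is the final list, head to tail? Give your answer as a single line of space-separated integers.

Answer: 68 8 3 2 7

Derivation:
After 1 (delete_current): list=[9, 6, 8, 3, 2, 7] cursor@9
After 2 (insert_before(68)): list=[68, 9, 6, 8, 3, 2, 7] cursor@9
After 3 (insert_after(22)): list=[68, 9, 22, 6, 8, 3, 2, 7] cursor@9
After 4 (delete_current): list=[68, 22, 6, 8, 3, 2, 7] cursor@22
After 5 (delete_current): list=[68, 6, 8, 3, 2, 7] cursor@6
After 6 (delete_current): list=[68, 8, 3, 2, 7] cursor@8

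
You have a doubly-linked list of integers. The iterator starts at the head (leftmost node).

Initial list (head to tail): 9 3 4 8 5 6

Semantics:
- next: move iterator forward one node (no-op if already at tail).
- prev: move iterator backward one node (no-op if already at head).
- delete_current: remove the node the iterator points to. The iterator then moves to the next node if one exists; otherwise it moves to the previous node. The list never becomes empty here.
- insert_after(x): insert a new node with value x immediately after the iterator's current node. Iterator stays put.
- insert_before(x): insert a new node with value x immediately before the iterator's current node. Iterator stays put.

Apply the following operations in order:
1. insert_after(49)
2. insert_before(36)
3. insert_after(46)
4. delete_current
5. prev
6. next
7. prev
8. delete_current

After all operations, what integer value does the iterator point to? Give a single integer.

After 1 (insert_after(49)): list=[9, 49, 3, 4, 8, 5, 6] cursor@9
After 2 (insert_before(36)): list=[36, 9, 49, 3, 4, 8, 5, 6] cursor@9
After 3 (insert_after(46)): list=[36, 9, 46, 49, 3, 4, 8, 5, 6] cursor@9
After 4 (delete_current): list=[36, 46, 49, 3, 4, 8, 5, 6] cursor@46
After 5 (prev): list=[36, 46, 49, 3, 4, 8, 5, 6] cursor@36
After 6 (next): list=[36, 46, 49, 3, 4, 8, 5, 6] cursor@46
After 7 (prev): list=[36, 46, 49, 3, 4, 8, 5, 6] cursor@36
After 8 (delete_current): list=[46, 49, 3, 4, 8, 5, 6] cursor@46

Answer: 46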